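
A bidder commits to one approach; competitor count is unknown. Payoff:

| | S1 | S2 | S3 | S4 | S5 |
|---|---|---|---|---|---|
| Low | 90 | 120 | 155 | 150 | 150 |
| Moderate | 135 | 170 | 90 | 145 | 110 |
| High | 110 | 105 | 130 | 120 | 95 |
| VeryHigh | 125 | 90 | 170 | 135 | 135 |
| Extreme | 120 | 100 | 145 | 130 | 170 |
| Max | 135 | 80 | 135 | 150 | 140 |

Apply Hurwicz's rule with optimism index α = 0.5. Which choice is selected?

Extreme

Low: 0.5·155 + 0.5·90 = 122.5
Moderate: 0.5·170 + 0.5·90 = 130
High: 0.5·130 + 0.5·95 = 112.5
VeryHigh: 0.5·170 + 0.5·90 = 130
Extreme: 0.5·170 + 0.5·100 = 135
Max: 0.5·150 + 0.5·80 = 115
Highest Hurwicz score = 135 → Extreme.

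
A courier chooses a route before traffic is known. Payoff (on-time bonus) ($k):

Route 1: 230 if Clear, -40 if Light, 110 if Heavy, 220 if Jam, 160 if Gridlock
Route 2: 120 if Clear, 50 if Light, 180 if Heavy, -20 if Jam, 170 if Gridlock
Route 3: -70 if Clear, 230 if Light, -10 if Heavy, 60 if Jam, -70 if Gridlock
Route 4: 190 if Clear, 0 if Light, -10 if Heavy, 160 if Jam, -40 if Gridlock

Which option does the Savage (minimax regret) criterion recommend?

Route 4

Column bests: Clear=230, Light=230, Heavy=180, Jam=220, Gridlock=170.
Route 1 regrets: 0, 270, 70, 0, 10 → max 270
Route 2 regrets: 110, 180, 0, 240, 0 → max 240
Route 3 regrets: 300, 0, 190, 160, 240 → max 300
Route 4 regrets: 40, 230, 190, 60, 210 → max 230
Smallest max regret = 230 → Route 4.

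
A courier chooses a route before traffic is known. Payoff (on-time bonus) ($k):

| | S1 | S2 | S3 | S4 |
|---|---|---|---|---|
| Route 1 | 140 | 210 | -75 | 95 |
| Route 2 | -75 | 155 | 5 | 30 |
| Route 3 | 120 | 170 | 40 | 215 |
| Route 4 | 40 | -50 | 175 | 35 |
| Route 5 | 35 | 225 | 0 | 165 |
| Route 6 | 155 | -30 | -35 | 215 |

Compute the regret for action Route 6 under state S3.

210

Best payoff under S3 is 175.
Regret = 175 − (-35) = 210.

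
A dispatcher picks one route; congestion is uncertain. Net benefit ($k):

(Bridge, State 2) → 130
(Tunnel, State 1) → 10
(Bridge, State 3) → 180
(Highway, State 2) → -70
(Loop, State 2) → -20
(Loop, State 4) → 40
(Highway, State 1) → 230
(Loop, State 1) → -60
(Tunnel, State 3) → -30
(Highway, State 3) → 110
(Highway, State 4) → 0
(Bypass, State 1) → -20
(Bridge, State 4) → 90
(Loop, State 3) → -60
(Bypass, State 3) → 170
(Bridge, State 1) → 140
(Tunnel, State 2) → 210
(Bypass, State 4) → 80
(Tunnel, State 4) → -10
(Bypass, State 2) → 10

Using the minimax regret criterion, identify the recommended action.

Bridge

Column bests: State 1=230, State 2=210, State 3=180, State 4=90.
Highway regrets: 0, 280, 70, 90 → max 280
Loop regrets: 290, 230, 240, 50 → max 290
Bridge regrets: 90, 80, 0, 0 → max 90
Bypass regrets: 250, 200, 10, 10 → max 250
Tunnel regrets: 220, 0, 210, 100 → max 220
Smallest max regret = 90 → Bridge.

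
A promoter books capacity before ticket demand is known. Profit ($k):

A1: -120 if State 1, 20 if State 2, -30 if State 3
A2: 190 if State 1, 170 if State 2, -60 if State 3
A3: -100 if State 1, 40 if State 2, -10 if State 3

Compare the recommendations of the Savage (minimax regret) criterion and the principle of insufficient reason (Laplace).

minimax regret → A2; laplace → A2 (agree)

Column bests: State 1=190, State 2=170, State 3=-10.
A1 regrets: 310, 150, 20 → max 310
A2 regrets: 0, 0, 50 → max 50
A3 regrets: 290, 130, 0 → max 290
Smallest max regret = 50 → A2.
Row averages: A1=-130/3, A2=100, A3=-70/3
Highest average = 100 → A2.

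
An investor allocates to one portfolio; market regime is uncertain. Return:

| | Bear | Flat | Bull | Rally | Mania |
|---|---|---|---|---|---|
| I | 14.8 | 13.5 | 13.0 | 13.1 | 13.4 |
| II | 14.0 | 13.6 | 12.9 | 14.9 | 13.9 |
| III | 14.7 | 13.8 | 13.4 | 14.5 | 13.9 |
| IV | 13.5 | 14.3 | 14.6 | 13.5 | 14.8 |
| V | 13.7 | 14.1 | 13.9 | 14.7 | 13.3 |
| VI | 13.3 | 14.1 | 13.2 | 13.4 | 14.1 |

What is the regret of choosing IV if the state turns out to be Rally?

Best payoff under Rally is 14.9.
Regret = 14.9 − 13.5 = 1.4.

1.4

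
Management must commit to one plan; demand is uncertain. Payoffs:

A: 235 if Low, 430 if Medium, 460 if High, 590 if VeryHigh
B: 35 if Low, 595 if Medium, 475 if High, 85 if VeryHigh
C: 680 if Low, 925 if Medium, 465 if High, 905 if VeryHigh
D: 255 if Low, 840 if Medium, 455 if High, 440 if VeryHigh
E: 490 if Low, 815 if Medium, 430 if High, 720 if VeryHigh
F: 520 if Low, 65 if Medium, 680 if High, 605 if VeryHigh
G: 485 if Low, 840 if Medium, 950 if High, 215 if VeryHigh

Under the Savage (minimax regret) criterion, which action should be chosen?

Column bests: Low=680, Medium=925, High=950, VeryHigh=905.
A regrets: 445, 495, 490, 315 → max 495
B regrets: 645, 330, 475, 820 → max 820
C regrets: 0, 0, 485, 0 → max 485
D regrets: 425, 85, 495, 465 → max 495
E regrets: 190, 110, 520, 185 → max 520
F regrets: 160, 860, 270, 300 → max 860
G regrets: 195, 85, 0, 690 → max 690
Smallest max regret = 485 → C.

C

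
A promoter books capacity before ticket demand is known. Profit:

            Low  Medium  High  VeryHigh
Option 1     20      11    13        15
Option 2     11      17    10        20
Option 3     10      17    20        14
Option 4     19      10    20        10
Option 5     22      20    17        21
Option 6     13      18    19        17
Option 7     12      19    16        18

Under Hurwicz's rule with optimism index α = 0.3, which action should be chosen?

Option 5

Option 1: 0.3·20 + 0.7·11 = 13.7
Option 2: 0.3·20 + 0.7·10 = 13
Option 3: 0.3·20 + 0.7·10 = 13
Option 4: 0.3·20 + 0.7·10 = 13
Option 5: 0.3·22 + 0.7·17 = 18.5
Option 6: 0.3·19 + 0.7·13 = 14.8
Option 7: 0.3·19 + 0.7·12 = 14.1
Highest Hurwicz score = 18.5 → Option 5.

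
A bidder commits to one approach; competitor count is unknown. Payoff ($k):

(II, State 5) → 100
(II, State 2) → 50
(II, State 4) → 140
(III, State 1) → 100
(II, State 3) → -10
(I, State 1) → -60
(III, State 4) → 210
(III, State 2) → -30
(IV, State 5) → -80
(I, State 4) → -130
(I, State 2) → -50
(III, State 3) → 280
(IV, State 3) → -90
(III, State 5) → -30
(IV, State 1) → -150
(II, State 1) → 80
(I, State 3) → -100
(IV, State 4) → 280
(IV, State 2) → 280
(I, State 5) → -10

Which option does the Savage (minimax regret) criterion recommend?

Column bests: State 1=100, State 2=280, State 3=280, State 4=280, State 5=100.
I regrets: 160, 330, 380, 410, 110 → max 410
II regrets: 20, 230, 290, 140, 0 → max 290
III regrets: 0, 310, 0, 70, 130 → max 310
IV regrets: 250, 0, 370, 0, 180 → max 370
Smallest max regret = 290 → II.

II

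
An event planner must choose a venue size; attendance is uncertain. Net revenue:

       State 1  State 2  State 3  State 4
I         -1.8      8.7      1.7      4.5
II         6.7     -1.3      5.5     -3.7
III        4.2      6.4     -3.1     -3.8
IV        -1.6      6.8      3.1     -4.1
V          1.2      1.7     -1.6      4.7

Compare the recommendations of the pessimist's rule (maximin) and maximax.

maximin → V; maximax → I (disagree)

Row minima: I=-1.8, II=-3.7, III=-3.8, IV=-4.1, V=-1.6
Best worst-case = -1.6 → V.
Row maxima: I=8.7, II=6.7, III=6.4, IV=6.8, V=4.7
Best best-case = 8.7 → I.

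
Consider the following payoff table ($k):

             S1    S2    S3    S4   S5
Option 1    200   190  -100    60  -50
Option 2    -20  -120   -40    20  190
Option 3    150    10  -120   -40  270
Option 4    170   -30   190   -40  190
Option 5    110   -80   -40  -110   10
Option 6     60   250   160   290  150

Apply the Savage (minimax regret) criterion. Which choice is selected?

Option 6

Column bests: S1=200, S2=250, S3=190, S4=290, S5=270.
Option 1 regrets: 0, 60, 290, 230, 320 → max 320
Option 2 regrets: 220, 370, 230, 270, 80 → max 370
Option 3 regrets: 50, 240, 310, 330, 0 → max 330
Option 4 regrets: 30, 280, 0, 330, 80 → max 330
Option 5 regrets: 90, 330, 230, 400, 260 → max 400
Option 6 regrets: 140, 0, 30, 0, 120 → max 140
Smallest max regret = 140 → Option 6.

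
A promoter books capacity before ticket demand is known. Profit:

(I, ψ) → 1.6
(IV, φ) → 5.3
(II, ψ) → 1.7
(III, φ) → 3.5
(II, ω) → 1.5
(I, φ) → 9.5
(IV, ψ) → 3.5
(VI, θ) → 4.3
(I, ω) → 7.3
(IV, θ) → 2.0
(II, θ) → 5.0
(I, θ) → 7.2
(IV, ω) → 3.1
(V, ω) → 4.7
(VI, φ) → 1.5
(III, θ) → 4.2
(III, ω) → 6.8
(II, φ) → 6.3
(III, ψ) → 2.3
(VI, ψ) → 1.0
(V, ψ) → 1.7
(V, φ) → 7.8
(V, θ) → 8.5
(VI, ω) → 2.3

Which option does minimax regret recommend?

I

Column bests: θ=8.5, φ=9.5, ψ=3.5, ω=7.3.
I regrets: 1.3, 0.0, 1.9, 0.0 → max 1.9
II regrets: 3.5, 3.2, 1.8, 5.8 → max 5.8
III regrets: 4.3, 6.0, 1.2, 0.5 → max 6.0
IV regrets: 6.5, 4.2, 0.0, 4.2 → max 6.5
V regrets: 0.0, 1.7, 1.8, 2.6 → max 2.6
VI regrets: 4.2, 8.0, 2.5, 5.0 → max 8.0
Smallest max regret = 1.9 → I.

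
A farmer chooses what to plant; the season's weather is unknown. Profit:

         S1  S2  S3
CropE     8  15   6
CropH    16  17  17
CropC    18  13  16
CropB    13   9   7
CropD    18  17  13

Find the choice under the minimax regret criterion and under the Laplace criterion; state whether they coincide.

minimax regret → CropH; laplace → CropH (agree)

Column bests: S1=18, S2=17, S3=17.
CropE regrets: 10, 2, 11 → max 11
CropH regrets: 2, 0, 0 → max 2
CropC regrets: 0, 4, 1 → max 4
CropB regrets: 5, 8, 10 → max 10
CropD regrets: 0, 0, 4 → max 4
Smallest max regret = 2 → CropH.
Row averages: CropE=29/3, CropH=50/3, CropC=47/3, CropB=29/3, CropD=16
Highest average = 50/3 → CropH.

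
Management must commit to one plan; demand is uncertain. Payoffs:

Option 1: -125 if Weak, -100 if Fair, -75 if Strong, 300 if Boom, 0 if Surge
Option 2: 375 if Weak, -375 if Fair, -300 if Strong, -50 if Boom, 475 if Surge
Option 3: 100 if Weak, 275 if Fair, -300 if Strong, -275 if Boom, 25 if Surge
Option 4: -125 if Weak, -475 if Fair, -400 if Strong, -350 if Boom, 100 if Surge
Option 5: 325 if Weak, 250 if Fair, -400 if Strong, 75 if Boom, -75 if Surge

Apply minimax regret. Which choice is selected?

Option 1

Column bests: Weak=375, Fair=275, Strong=-75, Boom=300, Surge=475.
Option 1 regrets: 500, 375, 0, 0, 475 → max 500
Option 2 regrets: 0, 650, 225, 350, 0 → max 650
Option 3 regrets: 275, 0, 225, 575, 450 → max 575
Option 4 regrets: 500, 750, 325, 650, 375 → max 750
Option 5 regrets: 50, 25, 325, 225, 550 → max 550
Smallest max regret = 500 → Option 1.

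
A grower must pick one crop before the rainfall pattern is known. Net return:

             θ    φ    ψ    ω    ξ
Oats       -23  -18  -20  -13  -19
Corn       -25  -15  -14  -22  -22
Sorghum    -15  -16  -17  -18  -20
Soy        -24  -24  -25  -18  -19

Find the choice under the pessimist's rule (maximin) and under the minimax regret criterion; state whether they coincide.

Row minima: Oats=-23, Corn=-25, Sorghum=-20, Soy=-25
Best worst-case = -20 → Sorghum.
Column bests: θ=-15, φ=-15, ψ=-14, ω=-13, ξ=-19.
Oats regrets: 8, 3, 6, 0, 0 → max 8
Corn regrets: 10, 0, 0, 9, 3 → max 10
Sorghum regrets: 0, 1, 3, 5, 1 → max 5
Soy regrets: 9, 9, 11, 5, 0 → max 11
Smallest max regret = 5 → Sorghum.

maximin → Sorghum; minimax regret → Sorghum (agree)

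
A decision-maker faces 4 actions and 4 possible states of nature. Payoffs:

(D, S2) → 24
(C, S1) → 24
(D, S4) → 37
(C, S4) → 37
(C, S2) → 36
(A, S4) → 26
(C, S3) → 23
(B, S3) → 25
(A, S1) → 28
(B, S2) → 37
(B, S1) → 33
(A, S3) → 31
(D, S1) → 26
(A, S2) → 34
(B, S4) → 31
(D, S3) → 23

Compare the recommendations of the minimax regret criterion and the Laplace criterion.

Column bests: S1=33, S2=37, S3=31, S4=37.
A regrets: 5, 3, 0, 11 → max 11
B regrets: 0, 0, 6, 6 → max 6
C regrets: 9, 1, 8, 0 → max 9
D regrets: 7, 13, 8, 0 → max 13
Smallest max regret = 6 → B.
Row averages: A=29.75, B=31.5, C=30, D=27.5
Highest average = 31.5 → B.

minimax regret → B; laplace → B (agree)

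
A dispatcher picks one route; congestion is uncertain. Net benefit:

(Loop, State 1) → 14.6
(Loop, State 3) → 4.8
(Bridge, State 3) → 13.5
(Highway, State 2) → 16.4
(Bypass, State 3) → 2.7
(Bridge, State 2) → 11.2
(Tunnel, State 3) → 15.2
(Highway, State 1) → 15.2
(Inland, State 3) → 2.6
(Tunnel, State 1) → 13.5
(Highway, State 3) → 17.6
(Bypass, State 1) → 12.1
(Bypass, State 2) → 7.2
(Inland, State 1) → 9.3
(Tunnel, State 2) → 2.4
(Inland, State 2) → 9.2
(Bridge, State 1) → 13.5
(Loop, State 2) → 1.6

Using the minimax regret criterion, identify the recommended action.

Highway

Column bests: State 1=15.2, State 2=16.4, State 3=17.6.
Tunnel regrets: 1.7, 14.0, 2.4 → max 14.0
Inland regrets: 5.9, 7.2, 15.0 → max 15.0
Loop regrets: 0.6, 14.8, 12.8 → max 14.8
Bridge regrets: 1.7, 5.2, 4.1 → max 5.2
Highway regrets: 0.0, 0.0, 0.0 → max 0.0
Bypass regrets: 3.1, 9.2, 14.9 → max 14.9
Smallest max regret = 0.0 → Highway.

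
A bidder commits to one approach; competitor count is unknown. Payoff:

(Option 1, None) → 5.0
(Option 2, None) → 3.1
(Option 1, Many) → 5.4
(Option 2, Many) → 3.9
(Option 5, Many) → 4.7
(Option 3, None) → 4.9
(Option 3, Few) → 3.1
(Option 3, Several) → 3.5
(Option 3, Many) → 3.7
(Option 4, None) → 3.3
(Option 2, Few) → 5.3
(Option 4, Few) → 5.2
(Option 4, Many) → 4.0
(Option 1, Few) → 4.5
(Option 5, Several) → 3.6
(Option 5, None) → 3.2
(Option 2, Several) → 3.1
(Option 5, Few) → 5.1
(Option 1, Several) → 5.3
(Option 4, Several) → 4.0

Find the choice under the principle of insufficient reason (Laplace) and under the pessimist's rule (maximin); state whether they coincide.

laplace → Option 1; maximin → Option 1 (agree)

Row averages: Option 1=5.05, Option 2=3.85, Option 3=3.8, Option 4=4.125, Option 5=4.15
Highest average = 5.05 → Option 1.
Row minima: Option 1=4.5, Option 2=3.1, Option 3=3.1, Option 4=3.3, Option 5=3.2
Best worst-case = 4.5 → Option 1.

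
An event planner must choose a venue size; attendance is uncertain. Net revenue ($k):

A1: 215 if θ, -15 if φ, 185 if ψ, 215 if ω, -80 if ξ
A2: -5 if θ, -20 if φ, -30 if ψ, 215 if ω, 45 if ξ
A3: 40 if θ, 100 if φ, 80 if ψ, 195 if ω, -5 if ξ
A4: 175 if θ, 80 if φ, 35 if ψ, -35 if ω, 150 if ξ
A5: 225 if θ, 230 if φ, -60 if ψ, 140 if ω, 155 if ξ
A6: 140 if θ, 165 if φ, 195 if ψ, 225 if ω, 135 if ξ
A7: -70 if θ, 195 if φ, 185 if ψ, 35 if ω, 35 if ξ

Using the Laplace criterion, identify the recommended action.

Row averages: A1=104, A2=41, A3=82, A4=81, A5=138, A6=172, A7=76
Highest average = 172 → A6.

A6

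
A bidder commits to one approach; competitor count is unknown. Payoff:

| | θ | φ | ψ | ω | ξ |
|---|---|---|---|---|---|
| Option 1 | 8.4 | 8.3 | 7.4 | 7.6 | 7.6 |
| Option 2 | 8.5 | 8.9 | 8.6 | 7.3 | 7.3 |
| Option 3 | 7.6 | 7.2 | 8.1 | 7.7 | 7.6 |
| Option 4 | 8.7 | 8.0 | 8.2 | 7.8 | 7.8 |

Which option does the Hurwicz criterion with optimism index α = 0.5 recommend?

Option 4

Option 1: 0.5·8.4 + 0.5·7.4 = 7.9
Option 2: 0.5·8.9 + 0.5·7.3 = 8.1
Option 3: 0.5·8.1 + 0.5·7.2 = 7.65
Option 4: 0.5·8.7 + 0.5·7.8 = 8.25
Highest Hurwicz score = 8.25 → Option 4.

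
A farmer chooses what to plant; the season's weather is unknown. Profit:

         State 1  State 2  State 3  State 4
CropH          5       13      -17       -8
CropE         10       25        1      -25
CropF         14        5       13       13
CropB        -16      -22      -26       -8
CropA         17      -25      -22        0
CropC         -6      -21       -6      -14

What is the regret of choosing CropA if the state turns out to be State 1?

Best payoff under State 1 is 17.
Regret = 17 − 17 = 0.

0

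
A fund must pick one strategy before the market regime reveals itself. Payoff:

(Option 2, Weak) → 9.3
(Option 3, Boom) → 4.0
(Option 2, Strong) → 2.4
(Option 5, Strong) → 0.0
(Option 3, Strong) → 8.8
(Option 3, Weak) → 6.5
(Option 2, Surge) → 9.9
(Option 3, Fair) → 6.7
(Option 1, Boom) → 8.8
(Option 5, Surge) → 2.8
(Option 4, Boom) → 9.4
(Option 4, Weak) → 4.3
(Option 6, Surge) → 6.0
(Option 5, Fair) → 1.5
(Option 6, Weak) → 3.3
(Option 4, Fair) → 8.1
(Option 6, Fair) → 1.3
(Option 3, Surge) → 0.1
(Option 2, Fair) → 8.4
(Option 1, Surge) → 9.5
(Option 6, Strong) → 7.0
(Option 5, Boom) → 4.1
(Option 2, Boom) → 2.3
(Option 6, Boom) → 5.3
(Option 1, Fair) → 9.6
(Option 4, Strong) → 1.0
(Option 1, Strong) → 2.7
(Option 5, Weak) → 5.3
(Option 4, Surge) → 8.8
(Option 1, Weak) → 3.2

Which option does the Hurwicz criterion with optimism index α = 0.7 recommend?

Option 2

Option 1: 0.7·9.6 + 0.3·2.7 = 7.53
Option 2: 0.7·9.9 + 0.3·2.3 = 7.62
Option 3: 0.7·8.8 + 0.3·0.1 = 6.19
Option 4: 0.7·9.4 + 0.3·1.0 = 6.88
Option 5: 0.7·5.3 + 0.3·0.0 = 3.71
Option 6: 0.7·7.0 + 0.3·1.3 = 5.29
Highest Hurwicz score = 7.62 → Option 2.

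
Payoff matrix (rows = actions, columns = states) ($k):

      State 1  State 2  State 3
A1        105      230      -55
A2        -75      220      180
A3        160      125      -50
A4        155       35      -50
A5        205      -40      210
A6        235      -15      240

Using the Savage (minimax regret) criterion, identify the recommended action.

A6

Column bests: State 1=235, State 2=230, State 3=240.
A1 regrets: 130, 0, 295 → max 295
A2 regrets: 310, 10, 60 → max 310
A3 regrets: 75, 105, 290 → max 290
A4 regrets: 80, 195, 290 → max 290
A5 regrets: 30, 270, 30 → max 270
A6 regrets: 0, 245, 0 → max 245
Smallest max regret = 245 → A6.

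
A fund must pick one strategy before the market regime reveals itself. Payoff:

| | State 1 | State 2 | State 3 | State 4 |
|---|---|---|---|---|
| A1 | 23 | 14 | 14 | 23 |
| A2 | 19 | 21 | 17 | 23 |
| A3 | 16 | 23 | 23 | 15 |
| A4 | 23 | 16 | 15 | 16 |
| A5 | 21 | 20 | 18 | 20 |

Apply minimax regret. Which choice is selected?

Column bests: State 1=23, State 2=23, State 3=23, State 4=23.
A1 regrets: 0, 9, 9, 0 → max 9
A2 regrets: 4, 2, 6, 0 → max 6
A3 regrets: 7, 0, 0, 8 → max 8
A4 regrets: 0, 7, 8, 7 → max 8
A5 regrets: 2, 3, 5, 3 → max 5
Smallest max regret = 5 → A5.

A5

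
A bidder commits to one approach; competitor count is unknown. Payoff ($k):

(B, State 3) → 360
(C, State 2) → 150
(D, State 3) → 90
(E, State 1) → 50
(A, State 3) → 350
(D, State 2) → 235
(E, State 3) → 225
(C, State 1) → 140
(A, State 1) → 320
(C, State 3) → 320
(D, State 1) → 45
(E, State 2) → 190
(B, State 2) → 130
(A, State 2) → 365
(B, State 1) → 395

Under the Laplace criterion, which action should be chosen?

A

Row averages: A=345, B=295, C=610/3, D=370/3, E=155
Highest average = 345 → A.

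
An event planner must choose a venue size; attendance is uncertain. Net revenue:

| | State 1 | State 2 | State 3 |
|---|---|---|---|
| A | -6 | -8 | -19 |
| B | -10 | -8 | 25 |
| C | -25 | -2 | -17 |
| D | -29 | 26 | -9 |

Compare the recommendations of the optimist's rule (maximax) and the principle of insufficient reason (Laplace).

maximax → D; laplace → B (disagree)

Row maxima: A=-6, B=25, C=-2, D=26
Best best-case = 26 → D.
Row averages: A=-11, B=7/3, C=-44/3, D=-4
Highest average = 7/3 → B.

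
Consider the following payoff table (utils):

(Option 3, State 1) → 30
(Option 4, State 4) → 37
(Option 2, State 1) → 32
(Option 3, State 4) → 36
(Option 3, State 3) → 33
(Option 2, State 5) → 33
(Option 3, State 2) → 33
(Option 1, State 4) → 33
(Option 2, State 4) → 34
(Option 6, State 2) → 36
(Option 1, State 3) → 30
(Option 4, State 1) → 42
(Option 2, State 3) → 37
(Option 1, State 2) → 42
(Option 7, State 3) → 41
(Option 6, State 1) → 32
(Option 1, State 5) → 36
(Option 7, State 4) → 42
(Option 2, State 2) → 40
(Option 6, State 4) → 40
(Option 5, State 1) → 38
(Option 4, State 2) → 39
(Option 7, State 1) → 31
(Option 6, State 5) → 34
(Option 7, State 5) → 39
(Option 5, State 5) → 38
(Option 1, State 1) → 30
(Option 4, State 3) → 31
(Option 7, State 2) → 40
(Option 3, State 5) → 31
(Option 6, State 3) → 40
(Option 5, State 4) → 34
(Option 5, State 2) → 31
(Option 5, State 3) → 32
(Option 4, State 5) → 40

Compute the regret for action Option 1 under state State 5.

4

Best payoff under State 5 is 40.
Regret = 40 − 36 = 4.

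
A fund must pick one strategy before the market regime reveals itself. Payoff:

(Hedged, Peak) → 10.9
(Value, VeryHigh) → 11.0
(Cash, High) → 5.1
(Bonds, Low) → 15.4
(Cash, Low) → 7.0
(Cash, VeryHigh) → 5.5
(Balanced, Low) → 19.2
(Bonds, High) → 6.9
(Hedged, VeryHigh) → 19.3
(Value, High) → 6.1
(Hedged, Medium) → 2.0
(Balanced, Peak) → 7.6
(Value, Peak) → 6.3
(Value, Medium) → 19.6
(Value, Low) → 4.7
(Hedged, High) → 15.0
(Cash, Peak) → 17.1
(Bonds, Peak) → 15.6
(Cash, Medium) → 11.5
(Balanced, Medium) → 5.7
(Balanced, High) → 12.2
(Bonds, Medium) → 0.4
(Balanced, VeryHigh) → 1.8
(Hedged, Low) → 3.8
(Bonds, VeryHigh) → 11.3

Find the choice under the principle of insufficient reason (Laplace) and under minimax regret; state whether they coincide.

Row averages: Bonds=9.92, Cash=9.24, Value=9.54, Balanced=9.3, Hedged=10.2
Highest average = 10.2 → Hedged.
Column bests: Low=19.2, Medium=19.6, High=15.0, VeryHigh=19.3, Peak=17.1.
Bonds regrets: 3.8, 19.2, 8.1, 8.0, 1.5 → max 19.2
Cash regrets: 12.2, 8.1, 9.9, 13.8, 0.0 → max 13.8
Value regrets: 14.5, 0.0, 8.9, 8.3, 10.8 → max 14.5
Balanced regrets: 0.0, 13.9, 2.8, 17.5, 9.5 → max 17.5
Hedged regrets: 15.4, 17.6, 0.0, 0.0, 6.2 → max 17.6
Smallest max regret = 13.8 → Cash.

laplace → Hedged; minimax regret → Cash (disagree)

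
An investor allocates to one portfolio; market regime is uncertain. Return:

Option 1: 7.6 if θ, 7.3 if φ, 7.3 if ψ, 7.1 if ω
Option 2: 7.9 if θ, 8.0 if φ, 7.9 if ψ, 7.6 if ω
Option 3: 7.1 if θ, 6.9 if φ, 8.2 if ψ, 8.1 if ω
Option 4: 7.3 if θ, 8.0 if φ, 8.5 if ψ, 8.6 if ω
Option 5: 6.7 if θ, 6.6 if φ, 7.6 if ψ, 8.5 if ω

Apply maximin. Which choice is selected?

Row minima: Option 1=7.1, Option 2=7.6, Option 3=6.9, Option 4=7.3, Option 5=6.6
Best worst-case = 7.6 → Option 2.

Option 2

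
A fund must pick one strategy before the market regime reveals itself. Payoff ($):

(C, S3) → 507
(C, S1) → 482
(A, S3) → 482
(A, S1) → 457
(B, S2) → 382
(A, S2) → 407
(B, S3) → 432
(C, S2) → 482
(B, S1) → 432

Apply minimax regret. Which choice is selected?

C

Column bests: S1=482, S2=482, S3=507.
A regrets: 25, 75, 25 → max 75
B regrets: 50, 100, 75 → max 100
C regrets: 0, 0, 0 → max 0
Smallest max regret = 0 → C.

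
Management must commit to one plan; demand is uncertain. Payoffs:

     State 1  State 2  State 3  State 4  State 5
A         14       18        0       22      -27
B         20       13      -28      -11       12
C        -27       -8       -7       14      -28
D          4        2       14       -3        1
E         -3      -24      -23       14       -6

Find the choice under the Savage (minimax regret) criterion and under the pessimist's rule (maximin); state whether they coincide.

Column bests: State 1=20, State 2=18, State 3=14, State 4=22, State 5=12.
A regrets: 6, 0, 14, 0, 39 → max 39
B regrets: 0, 5, 42, 33, 0 → max 42
C regrets: 47, 26, 21, 8, 40 → max 47
D regrets: 16, 16, 0, 25, 11 → max 25
E regrets: 23, 42, 37, 8, 18 → max 42
Smallest max regret = 25 → D.
Row minima: A=-27, B=-28, C=-28, D=-3, E=-24
Best worst-case = -3 → D.

minimax regret → D; maximin → D (agree)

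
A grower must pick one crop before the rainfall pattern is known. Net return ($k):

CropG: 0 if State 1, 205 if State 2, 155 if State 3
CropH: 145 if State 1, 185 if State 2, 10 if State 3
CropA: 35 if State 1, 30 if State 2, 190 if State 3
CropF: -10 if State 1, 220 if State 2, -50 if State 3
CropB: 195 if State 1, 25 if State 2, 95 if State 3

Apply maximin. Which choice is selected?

CropA

Row minima: CropG=0, CropH=10, CropA=30, CropF=-50, CropB=25
Best worst-case = 30 → CropA.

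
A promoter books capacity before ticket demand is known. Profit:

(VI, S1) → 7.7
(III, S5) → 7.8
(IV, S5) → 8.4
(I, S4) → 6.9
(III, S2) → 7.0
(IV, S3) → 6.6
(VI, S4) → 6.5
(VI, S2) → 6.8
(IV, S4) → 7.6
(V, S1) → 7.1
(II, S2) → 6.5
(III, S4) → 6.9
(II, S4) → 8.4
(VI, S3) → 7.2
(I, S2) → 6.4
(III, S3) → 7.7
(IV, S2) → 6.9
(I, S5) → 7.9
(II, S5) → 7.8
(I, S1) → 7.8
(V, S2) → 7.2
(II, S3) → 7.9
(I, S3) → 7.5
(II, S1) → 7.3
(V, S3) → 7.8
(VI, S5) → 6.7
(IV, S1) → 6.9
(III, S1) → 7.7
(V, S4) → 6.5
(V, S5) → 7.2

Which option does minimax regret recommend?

Column bests: S1=7.8, S2=7.2, S3=7.9, S4=8.4, S5=8.4.
I regrets: 0.0, 0.8, 0.4, 1.5, 0.5 → max 1.5
II regrets: 0.5, 0.7, 0.0, 0.0, 0.6 → max 0.7
III regrets: 0.1, 0.2, 0.2, 1.5, 0.6 → max 1.5
IV regrets: 0.9, 0.3, 1.3, 0.8, 0.0 → max 1.3
V regrets: 0.7, 0.0, 0.1, 1.9, 1.2 → max 1.9
VI regrets: 0.1, 0.4, 0.7, 1.9, 1.7 → max 1.9
Smallest max regret = 0.7 → II.

II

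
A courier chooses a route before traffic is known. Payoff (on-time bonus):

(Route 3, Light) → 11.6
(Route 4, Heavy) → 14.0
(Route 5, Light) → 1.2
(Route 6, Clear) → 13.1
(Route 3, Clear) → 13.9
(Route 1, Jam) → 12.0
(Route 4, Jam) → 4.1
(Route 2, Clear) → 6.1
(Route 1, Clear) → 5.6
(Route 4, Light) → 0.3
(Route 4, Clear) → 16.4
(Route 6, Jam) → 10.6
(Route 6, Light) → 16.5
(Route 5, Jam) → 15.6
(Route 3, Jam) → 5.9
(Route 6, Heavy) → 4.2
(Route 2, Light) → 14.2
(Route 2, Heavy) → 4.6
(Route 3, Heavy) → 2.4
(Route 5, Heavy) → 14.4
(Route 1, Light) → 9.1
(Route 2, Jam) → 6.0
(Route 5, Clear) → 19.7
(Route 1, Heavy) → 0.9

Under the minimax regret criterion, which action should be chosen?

Route 6

Column bests: Clear=19.7, Light=16.5, Heavy=14.4, Jam=15.6.
Route 1 regrets: 14.1, 7.4, 13.5, 3.6 → max 14.1
Route 2 regrets: 13.6, 2.3, 9.8, 9.6 → max 13.6
Route 3 regrets: 5.8, 4.9, 12.0, 9.7 → max 12.0
Route 4 regrets: 3.3, 16.2, 0.4, 11.5 → max 16.2
Route 5 regrets: 0.0, 15.3, 0.0, 0.0 → max 15.3
Route 6 regrets: 6.6, 0.0, 10.2, 5.0 → max 10.2
Smallest max regret = 10.2 → Route 6.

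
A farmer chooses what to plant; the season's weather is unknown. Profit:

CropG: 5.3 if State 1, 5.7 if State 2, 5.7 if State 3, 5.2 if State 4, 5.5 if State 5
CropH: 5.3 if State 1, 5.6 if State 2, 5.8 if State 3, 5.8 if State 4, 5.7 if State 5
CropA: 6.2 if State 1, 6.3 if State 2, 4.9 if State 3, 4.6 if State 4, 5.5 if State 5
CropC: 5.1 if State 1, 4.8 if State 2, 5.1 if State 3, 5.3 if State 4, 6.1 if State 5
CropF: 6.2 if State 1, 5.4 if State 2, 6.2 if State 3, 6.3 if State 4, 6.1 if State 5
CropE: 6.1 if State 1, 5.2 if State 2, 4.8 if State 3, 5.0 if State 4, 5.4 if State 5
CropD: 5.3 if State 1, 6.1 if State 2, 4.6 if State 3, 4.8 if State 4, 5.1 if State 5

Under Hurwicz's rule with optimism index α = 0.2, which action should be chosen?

CropF

CropG: 0.2·5.7 + 0.8·5.2 = 5.3
CropH: 0.2·5.8 + 0.8·5.3 = 5.4
CropA: 0.2·6.3 + 0.8·4.6 = 4.94
CropC: 0.2·6.1 + 0.8·4.8 = 5.06
CropF: 0.2·6.3 + 0.8·5.4 = 5.58
CropE: 0.2·6.1 + 0.8·4.8 = 5.06
CropD: 0.2·6.1 + 0.8·4.6 = 4.9
Highest Hurwicz score = 5.58 → CropF.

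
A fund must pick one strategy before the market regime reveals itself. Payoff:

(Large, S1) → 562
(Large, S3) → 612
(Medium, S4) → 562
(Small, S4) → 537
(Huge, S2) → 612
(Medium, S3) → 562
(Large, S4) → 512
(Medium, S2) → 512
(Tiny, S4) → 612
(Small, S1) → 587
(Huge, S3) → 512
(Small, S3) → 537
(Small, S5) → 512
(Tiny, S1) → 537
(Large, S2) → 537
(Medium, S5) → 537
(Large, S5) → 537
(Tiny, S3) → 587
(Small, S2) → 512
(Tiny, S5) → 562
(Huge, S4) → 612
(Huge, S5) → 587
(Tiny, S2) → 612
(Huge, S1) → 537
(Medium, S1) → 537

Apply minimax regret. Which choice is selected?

Tiny

Column bests: S1=587, S2=612, S3=612, S4=612, S5=587.
Tiny regrets: 50, 0, 25, 0, 25 → max 50
Small regrets: 0, 100, 75, 75, 75 → max 100
Medium regrets: 50, 100, 50, 50, 50 → max 100
Large regrets: 25, 75, 0, 100, 50 → max 100
Huge regrets: 50, 0, 100, 0, 0 → max 100
Smallest max regret = 50 → Tiny.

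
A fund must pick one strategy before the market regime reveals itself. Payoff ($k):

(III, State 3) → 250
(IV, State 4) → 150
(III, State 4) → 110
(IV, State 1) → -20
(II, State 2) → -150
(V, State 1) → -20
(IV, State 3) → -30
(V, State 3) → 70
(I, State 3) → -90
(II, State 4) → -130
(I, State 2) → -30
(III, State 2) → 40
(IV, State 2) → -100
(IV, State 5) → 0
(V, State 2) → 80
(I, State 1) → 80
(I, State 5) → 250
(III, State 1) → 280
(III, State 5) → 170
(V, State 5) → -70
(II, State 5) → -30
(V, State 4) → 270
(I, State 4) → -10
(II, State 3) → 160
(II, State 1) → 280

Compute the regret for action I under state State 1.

200

Best payoff under State 1 is 280.
Regret = 280 − 80 = 200.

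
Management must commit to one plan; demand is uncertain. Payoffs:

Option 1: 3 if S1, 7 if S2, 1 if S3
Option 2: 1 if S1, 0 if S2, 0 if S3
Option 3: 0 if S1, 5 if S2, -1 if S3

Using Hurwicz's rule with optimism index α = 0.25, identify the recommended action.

Option 1

Option 1: 0.25·7 + 0.75·1 = 2.5
Option 2: 0.25·1 + 0.75·0 = 0.25
Option 3: 0.25·5 + 0.75·(-1) = 0.5
Highest Hurwicz score = 2.5 → Option 1.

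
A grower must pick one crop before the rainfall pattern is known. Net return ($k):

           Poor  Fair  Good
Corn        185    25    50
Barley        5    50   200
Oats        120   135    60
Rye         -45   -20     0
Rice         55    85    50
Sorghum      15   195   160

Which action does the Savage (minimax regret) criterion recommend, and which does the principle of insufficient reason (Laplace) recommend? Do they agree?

Column bests: Poor=185, Fair=195, Good=200.
Corn regrets: 0, 170, 150 → max 170
Barley regrets: 180, 145, 0 → max 180
Oats regrets: 65, 60, 140 → max 140
Rye regrets: 230, 215, 200 → max 230
Rice regrets: 130, 110, 150 → max 150
Sorghum regrets: 170, 0, 40 → max 170
Smallest max regret = 140 → Oats.
Row averages: Corn=260/3, Barley=85, Oats=105, Rye=-65/3, Rice=190/3, Sorghum=370/3
Highest average = 370/3 → Sorghum.

minimax regret → Oats; laplace → Sorghum (disagree)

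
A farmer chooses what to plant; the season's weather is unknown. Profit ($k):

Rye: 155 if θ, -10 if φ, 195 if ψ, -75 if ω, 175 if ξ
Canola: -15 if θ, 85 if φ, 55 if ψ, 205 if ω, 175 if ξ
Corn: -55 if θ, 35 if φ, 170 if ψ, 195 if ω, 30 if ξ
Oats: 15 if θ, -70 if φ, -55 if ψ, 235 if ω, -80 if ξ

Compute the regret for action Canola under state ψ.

Best payoff under ψ is 195.
Regret = 195 − 55 = 140.

140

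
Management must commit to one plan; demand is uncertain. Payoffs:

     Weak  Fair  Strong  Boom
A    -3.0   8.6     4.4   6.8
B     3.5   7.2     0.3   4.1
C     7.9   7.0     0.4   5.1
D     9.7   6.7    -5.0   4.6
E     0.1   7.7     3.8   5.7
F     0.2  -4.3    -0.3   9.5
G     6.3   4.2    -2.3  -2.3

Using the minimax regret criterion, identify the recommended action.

Column bests: Weak=9.7, Fair=8.6, Strong=4.4, Boom=9.5.
A regrets: 12.7, 0.0, 0.0, 2.7 → max 12.7
B regrets: 6.2, 1.4, 4.1, 5.4 → max 6.2
C regrets: 1.8, 1.6, 4.0, 4.4 → max 4.4
D regrets: 0.0, 1.9, 9.4, 4.9 → max 9.4
E regrets: 9.6, 0.9, 0.6, 3.8 → max 9.6
F regrets: 9.5, 12.9, 4.7, 0.0 → max 12.9
G regrets: 3.4, 4.4, 6.7, 11.8 → max 11.8
Smallest max regret = 4.4 → C.

C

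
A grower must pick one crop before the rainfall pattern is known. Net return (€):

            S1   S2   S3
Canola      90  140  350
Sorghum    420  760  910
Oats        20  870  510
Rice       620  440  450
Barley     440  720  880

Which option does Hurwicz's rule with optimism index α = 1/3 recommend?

Barley

Canola: 1/3·350 + 2/3·90 = 530/3
Sorghum: 1/3·910 + 2/3·420 = 1750/3
Oats: 1/3·870 + 2/3·20 = 910/3
Rice: 1/3·620 + 2/3·440 = 500
Barley: 1/3·880 + 2/3·440 = 1760/3
Highest Hurwicz score = 1760/3 → Barley.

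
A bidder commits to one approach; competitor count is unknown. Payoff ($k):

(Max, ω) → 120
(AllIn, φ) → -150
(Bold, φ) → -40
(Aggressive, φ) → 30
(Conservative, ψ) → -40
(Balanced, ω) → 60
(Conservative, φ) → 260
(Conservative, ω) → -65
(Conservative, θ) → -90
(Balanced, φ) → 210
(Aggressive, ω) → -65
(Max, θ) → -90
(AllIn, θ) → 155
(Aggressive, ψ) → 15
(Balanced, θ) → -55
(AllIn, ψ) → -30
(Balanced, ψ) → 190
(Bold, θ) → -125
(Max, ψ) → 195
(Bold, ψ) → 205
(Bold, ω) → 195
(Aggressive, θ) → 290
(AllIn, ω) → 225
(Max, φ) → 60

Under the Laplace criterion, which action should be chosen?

Row averages: Conservative=16.25, Balanced=101.25, Aggressive=67.5, Bold=58.75, AllIn=50, Max=71.25
Highest average = 101.25 → Balanced.

Balanced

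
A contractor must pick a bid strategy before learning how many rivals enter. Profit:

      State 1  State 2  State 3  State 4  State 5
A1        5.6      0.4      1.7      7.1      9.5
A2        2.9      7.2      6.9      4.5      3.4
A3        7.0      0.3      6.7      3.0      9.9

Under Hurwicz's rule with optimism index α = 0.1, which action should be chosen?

A1: 0.1·9.5 + 0.9·0.4 = 1.31
A2: 0.1·7.2 + 0.9·2.9 = 3.33
A3: 0.1·9.9 + 0.9·0.3 = 1.26
Highest Hurwicz score = 3.33 → A2.

A2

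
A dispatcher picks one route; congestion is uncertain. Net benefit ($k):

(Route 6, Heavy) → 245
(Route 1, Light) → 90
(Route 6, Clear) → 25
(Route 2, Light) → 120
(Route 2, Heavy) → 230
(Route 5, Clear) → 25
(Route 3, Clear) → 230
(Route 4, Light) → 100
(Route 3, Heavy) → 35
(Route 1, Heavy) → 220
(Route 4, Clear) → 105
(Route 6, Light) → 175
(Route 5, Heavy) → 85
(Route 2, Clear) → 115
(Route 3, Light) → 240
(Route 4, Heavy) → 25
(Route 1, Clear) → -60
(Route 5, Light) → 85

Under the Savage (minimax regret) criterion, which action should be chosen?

Route 2

Column bests: Clear=230, Light=240, Heavy=245.
Route 1 regrets: 290, 150, 25 → max 290
Route 2 regrets: 115, 120, 15 → max 120
Route 3 regrets: 0, 0, 210 → max 210
Route 4 regrets: 125, 140, 220 → max 220
Route 5 regrets: 205, 155, 160 → max 205
Route 6 regrets: 205, 65, 0 → max 205
Smallest max regret = 120 → Route 2.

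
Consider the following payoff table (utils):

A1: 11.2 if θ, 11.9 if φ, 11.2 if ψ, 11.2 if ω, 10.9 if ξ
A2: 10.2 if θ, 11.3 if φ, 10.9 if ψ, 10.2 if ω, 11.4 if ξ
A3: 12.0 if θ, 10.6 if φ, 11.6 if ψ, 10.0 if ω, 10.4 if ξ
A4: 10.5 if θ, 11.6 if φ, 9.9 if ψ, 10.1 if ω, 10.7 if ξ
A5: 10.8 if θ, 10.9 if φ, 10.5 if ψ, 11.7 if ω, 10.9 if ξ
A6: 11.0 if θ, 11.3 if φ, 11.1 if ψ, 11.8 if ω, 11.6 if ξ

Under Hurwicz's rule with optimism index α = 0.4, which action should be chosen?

A6

A1: 0.4·11.9 + 0.6·10.9 = 11.3
A2: 0.4·11.4 + 0.6·10.2 = 10.68
A3: 0.4·12.0 + 0.6·10.0 = 10.8
A4: 0.4·11.6 + 0.6·9.9 = 10.58
A5: 0.4·11.7 + 0.6·10.5 = 10.98
A6: 0.4·11.8 + 0.6·11.0 = 11.32
Highest Hurwicz score = 11.32 → A6.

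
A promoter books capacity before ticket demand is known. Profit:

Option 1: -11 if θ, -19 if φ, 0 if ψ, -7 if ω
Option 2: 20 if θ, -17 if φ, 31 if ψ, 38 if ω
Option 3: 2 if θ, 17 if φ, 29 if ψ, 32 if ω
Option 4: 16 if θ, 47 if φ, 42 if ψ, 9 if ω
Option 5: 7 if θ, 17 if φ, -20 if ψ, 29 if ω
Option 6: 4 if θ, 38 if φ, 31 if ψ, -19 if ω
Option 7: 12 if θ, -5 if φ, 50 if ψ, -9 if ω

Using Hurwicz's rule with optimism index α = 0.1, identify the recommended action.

Option 1: 0.1·0 + 0.9·(-19) = -17.1
Option 2: 0.1·38 + 0.9·(-17) = -11.5
Option 3: 0.1·32 + 0.9·2 = 5
Option 4: 0.1·47 + 0.9·9 = 12.8
Option 5: 0.1·29 + 0.9·(-20) = -15.1
Option 6: 0.1·38 + 0.9·(-19) = -13.3
Option 7: 0.1·50 + 0.9·(-9) = -3.1
Highest Hurwicz score = 12.8 → Option 4.

Option 4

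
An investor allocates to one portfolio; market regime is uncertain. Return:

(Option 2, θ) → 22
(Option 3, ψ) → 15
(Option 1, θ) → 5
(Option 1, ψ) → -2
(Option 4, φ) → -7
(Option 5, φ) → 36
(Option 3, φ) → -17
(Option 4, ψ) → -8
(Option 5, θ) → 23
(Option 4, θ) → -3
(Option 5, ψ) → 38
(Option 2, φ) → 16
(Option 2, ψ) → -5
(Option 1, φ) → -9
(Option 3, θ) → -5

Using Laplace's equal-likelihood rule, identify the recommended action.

Option 5

Row averages: Option 1=-2, Option 2=11, Option 3=-7/3, Option 4=-6, Option 5=97/3
Highest average = 97/3 → Option 5.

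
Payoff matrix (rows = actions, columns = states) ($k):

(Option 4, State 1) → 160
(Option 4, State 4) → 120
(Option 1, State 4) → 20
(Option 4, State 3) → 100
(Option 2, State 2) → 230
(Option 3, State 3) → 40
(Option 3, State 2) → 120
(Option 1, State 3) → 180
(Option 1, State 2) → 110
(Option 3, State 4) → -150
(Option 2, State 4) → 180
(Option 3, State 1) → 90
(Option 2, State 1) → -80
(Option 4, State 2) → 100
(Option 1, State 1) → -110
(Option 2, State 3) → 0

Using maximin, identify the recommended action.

Row minima: Option 1=-110, Option 2=-80, Option 3=-150, Option 4=100
Best worst-case = 100 → Option 4.

Option 4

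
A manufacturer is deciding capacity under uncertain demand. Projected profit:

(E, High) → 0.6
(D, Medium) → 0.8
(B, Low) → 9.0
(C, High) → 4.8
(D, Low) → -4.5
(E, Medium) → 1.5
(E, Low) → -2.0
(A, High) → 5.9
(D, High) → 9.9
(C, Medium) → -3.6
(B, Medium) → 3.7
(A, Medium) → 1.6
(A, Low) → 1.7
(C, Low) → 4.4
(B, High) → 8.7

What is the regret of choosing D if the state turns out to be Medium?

Best payoff under Medium is 3.7.
Regret = 3.7 − 0.8 = 2.9.

2.9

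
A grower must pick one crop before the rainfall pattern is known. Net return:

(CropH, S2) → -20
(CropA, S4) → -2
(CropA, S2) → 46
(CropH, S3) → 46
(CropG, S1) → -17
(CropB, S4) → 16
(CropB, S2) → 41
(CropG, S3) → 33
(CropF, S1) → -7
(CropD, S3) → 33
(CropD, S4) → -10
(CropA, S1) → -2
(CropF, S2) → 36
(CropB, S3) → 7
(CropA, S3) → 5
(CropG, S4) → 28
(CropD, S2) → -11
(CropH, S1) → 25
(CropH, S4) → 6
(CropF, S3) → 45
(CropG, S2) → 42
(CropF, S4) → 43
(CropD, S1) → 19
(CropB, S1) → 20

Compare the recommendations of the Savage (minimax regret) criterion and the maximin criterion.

Column bests: S1=25, S2=46, S3=46, S4=43.
CropA regrets: 27, 0, 41, 45 → max 45
CropB regrets: 5, 5, 39, 27 → max 39
CropF regrets: 32, 10, 1, 0 → max 32
CropG regrets: 42, 4, 13, 15 → max 42
CropD regrets: 6, 57, 13, 53 → max 57
CropH regrets: 0, 66, 0, 37 → max 66
Smallest max regret = 32 → CropF.
Row minima: CropA=-2, CropB=7, CropF=-7, CropG=-17, CropD=-11, CropH=-20
Best worst-case = 7 → CropB.

minimax regret → CropF; maximin → CropB (disagree)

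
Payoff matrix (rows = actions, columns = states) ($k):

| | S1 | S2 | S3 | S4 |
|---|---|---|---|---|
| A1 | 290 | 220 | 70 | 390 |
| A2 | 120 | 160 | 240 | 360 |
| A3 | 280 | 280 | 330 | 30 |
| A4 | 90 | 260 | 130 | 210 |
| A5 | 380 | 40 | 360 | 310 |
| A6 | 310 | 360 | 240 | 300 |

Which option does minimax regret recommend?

A6

Column bests: S1=380, S2=360, S3=360, S4=390.
A1 regrets: 90, 140, 290, 0 → max 290
A2 regrets: 260, 200, 120, 30 → max 260
A3 regrets: 100, 80, 30, 360 → max 360
A4 regrets: 290, 100, 230, 180 → max 290
A5 regrets: 0, 320, 0, 80 → max 320
A6 regrets: 70, 0, 120, 90 → max 120
Smallest max regret = 120 → A6.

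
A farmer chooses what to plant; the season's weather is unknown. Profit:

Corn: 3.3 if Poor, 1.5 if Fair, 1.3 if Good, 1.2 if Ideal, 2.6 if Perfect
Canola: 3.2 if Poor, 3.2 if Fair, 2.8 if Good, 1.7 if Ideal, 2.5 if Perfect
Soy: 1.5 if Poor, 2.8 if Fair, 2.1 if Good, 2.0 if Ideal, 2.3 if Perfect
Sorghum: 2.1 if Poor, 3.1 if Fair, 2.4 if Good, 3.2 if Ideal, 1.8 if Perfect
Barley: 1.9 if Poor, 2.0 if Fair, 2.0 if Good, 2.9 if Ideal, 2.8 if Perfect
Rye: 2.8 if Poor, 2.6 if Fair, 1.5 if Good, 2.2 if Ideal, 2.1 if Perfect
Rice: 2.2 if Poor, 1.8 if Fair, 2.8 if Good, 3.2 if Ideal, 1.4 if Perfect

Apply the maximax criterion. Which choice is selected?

Row maxima: Corn=3.3, Canola=3.2, Soy=2.8, Sorghum=3.2, Barley=2.9, Rye=2.8, Rice=3.2
Best best-case = 3.3 → Corn.

Corn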